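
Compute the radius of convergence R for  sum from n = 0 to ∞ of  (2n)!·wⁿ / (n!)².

By the ratio test, |a_{n+1}/a_n| = (2n+1)·(2n+2)/(n+1)² → 4.
The series converges when 4 · |w| < 1, giving R = 1/4.

R = 1/4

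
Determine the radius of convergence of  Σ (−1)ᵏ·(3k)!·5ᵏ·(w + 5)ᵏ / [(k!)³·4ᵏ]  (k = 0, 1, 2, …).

R = 4/135

By the ratio test, |a_{k+1}/a_k| = (3k+1)·(3k+2)·(3k+3)/(k+1)³ · 5/4 → 135/4.
Convergence for |w + 5| · 135/4 < 1, i.e. |w + 5| < 4/135. So R = 4/135.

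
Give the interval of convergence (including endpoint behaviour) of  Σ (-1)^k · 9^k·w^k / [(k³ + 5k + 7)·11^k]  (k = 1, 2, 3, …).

The ratio of consecutive coefficients is [(k³ + 5k + 7)/((k+1)³ + 5(k+1) + 7)] · 9/11 → 9/11.
Convergence for |w| · 9/11 < 1, i.e. |w| < 11/9. So R = 11/9.
Endpoint w = 11/9: the terms are on the order of 1/k³, so the series converges absolutely by comparison with the p-series (p = 3 > 1).
When w = -11/9, the terms are on the order of 1/k³, so the series converges absolutely by comparison with the p-series (p = 3 > 1).

[-11/9, 11/9]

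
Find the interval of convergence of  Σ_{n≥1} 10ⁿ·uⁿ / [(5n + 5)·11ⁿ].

[-11/10, 11/10)

Ratio test: |a_{n+1}/a_n| = [(5n + 5)/(5(n+1) + 5)] · 10/11 → 10/11 as n → ∞.
Thus R = 1/(10/11) = 11/10.
When u = 11/10, the terms behave like c/n; limit comparison with the harmonic series gives divergence.
When u = -11/10, convergence follows from the alternating series test (terms decrease monotonically to 0).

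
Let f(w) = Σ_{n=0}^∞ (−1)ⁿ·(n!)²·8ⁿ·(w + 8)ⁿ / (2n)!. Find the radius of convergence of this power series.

R = 1/2

Apply the ratio test: |a_{n+1}| / |a_n| = (n+1)²/[(2n+1)·(2n+2)] · 8, which tends to 2 as n → ∞.
Hence the series converges for |w + 8| < 1/(2) = 1/2, so the radius of convergence is 1/2.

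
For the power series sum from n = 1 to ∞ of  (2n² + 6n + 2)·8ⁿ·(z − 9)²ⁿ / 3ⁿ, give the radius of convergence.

R = √6/4

By the ratio test, |a_{n+1}/a_n| = [(2(n+1)² + 6(n+1) + 2)/(2n² + 6n + 2)] · 8/3 → 8/3.
Writing y = (z − 9)², the series in y has radius 3/8, so |z − 9| < √(3/8) and R = √6/4.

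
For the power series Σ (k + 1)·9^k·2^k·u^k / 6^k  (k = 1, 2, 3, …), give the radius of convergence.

R = 1/3

By the ratio test, |a_{k+1}/a_k| = [((k+1) + 1)/(k + 1)] · 9·2/6 → 3.
Hence the series converges for |u| < 1/(3) = 1/3, so the radius of convergence is 1/3.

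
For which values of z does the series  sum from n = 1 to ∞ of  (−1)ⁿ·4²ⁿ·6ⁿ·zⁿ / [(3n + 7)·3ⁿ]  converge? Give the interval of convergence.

Ratio test: |a_{n+1}/a_n| = [(3n + 7)/(3(n+1) + 7)] · 16·6/3 → 32 as n → ∞.
Thus R = 1/(32) = 1/32.
At z = 1/32: an alternating series whose terms decrease to 0 in absolute value, so it converges by the Leibniz criterion.
At z = -1/32: the terms are asymptotic to a nonzero constant times 1/n, so the series diverges by limit comparison with Σ 1/n.

(-1/32, 1/32]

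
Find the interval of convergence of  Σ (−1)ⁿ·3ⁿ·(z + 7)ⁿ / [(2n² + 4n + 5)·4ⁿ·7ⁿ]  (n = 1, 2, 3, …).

[-49/3, 7/3]

The ratio of consecutive coefficients is [(2n² + 4n + 5)/(2(n+1)² + 4(n+1) + 5)] · 3/(4·7) → 3/28.
The series converges when 3/28 · |z + 7| < 1, giving R = 28/3.
Check z = 7/3: the series is dominated by a constant times Σ 1/n², which converges (p = 2 > 1).
Check z = -49/3: the series is dominated by a constant times Σ 1/n², which converges (p = 2 > 1).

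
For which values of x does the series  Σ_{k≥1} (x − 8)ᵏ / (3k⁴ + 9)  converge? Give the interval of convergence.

Apply the ratio test: |a_{k+1}| / |a_k| = (3k⁴ + 9)/(3(k+1)⁴ + 9), which tends to 1 as k → ∞.
Convergence for |x − 8| < 1, so R = 1.
Check x = 9: the terms are on the order of 1/k⁴, so the series converges absolutely by comparison with the p-series (p = 4 > 1).
At x = 7: absolute convergence follows by limit comparison with Σ 1/k⁴.

[7, 9]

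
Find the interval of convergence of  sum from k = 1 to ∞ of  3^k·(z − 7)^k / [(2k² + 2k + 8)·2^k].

By the ratio test, |a_{k+1}/a_k| = [(2k² + 2k + 8)/(2(k+1)² + 2(k+1) + 8)] · 3/2 → 3/2.
Convergence for |z − 7| · 3/2 < 1, i.e. |z − 7| < 2/3. So R = 2/3.
When z = 23/3, absolute convergence follows by limit comparison with Σ 1/k².
Check z = 19/3: absolute convergence follows by limit comparison with Σ 1/k².

[19/3, 23/3]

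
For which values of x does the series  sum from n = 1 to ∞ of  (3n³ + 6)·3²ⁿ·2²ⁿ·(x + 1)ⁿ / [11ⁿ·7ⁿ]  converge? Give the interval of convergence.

(-113/36, 41/36)

Apply the ratio test: |a_{n+1}| / |a_n| = [(3(n+1)³ + 6)/(3n³ + 6)] · 9·4/(11·7), which tends to 36/77 as n → ∞.
Convergence for |x + 1| · 36/77 < 1, i.e. |x + 1| < 77/36. So R = 77/36.
When x = 41/36, the terms have absolute value of order n³, which does not tend to 0, so the series diverges by the divergence test.
Endpoint x = -113/36: the terms do not tend to 0, so the series diverges.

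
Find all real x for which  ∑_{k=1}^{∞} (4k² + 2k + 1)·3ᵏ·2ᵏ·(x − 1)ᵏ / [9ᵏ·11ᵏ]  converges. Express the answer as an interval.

The ratio of consecutive coefficients is [(4(k+1)² + 2(k+1) + 1)/(4k² + 2k + 1)] · 3·2/(9·11) → 2/33.
Convergence for |x − 1| · 2/33 < 1, i.e. |x − 1| < 33/2. So R = 33/2.
Endpoint x = 35/2: the terms do not tend to 0, so the series diverges.
When x = -31/2, the terms do not tend to 0, so the series diverges.

(-31/2, 35/2)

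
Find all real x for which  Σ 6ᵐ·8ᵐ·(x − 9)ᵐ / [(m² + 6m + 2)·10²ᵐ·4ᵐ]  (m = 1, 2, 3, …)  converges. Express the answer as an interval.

[2/3, 52/3]

Ratio test: |a_{m+1}/a_m| = [(m² + 6m + 2)/((m+1)² + 6(m+1) + 2)] · 6·8/(100·4) → 3/25 as m → ∞.
Thus R = 1/(3/25) = 25/3.
Check x = 52/3: absolute convergence follows by limit comparison with Σ 1/m².
When x = 2/3, the series is dominated by a constant times Σ 1/m², which converges (p = 2 > 1).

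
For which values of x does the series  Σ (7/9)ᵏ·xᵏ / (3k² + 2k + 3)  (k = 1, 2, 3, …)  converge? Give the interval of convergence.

[-9/7, 9/7]

Apply the ratio test: |a_{k+1}| / |a_k| = [(3k² + 2k + 3)/(3(k+1)² + 2(k+1) + 3)] · 7/9, which tends to 7/9 as k → ∞.
Convergence for |x| · 7/9 < 1, i.e. |x| < 9/7. So R = 9/7.
Endpoint x = 9/7: the terms are on the order of 1/k², so the series converges absolutely by comparison with the p-series (p = 2 > 1).
When x = -9/7, absolute convergence follows by limit comparison with Σ 1/k².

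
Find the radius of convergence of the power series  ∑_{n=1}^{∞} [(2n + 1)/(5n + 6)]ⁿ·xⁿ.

R = 5/2

Applying the root test, |a_n|^(1/n) = (2n + 1)/(5n + 6) → 2/5.
Convergence for |x| · 2/5 < 1, i.e. |x| < 5/2. So R = 5/2.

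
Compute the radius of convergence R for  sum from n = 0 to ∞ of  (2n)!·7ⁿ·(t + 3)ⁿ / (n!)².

R = 1/28

Apply the ratio test: |a_{n+1}| / |a_n| = (2n+1)·(2n+2)/(n+1)² · 7, which tends to 28 as n → ∞.
The series converges when 28 · |t + 3| < 1, giving R = 1/28.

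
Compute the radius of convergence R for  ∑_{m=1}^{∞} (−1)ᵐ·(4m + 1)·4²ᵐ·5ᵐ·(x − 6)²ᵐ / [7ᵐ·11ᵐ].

R = √385/20

Ratio test: |a_{m+1}/a_m| = [(4(m+1) + 1)/(4m + 1)] · 16·5/(7·11) → 80/77 as m → ∞.
Writing y = (x − 6)², the series in y has radius 77/80, so |x − 6| < √(77/80) and R = √385/20.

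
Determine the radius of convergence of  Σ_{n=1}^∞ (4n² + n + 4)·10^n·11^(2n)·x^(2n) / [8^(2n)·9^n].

R = 12√10/55

By the ratio test, |a_{n+1}/a_n| = [(4(n+1)² + (n+1) + 4)/(4n² + n + 4)] · 10·121/(64·9) → 605/288.
Since the exponent of x increases by 2 each term, convergence requires |x|² < 288/605, hence R = 12√10/55.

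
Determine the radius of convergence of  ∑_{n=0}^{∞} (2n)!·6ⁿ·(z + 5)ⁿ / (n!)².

R = 1/24

Apply the ratio test: |a_{n+1}| / |a_n| = (2n+1)·(2n+2)/(n+1)² · 6, which tends to 24 as n → ∞.
Convergence for |z + 5| · 24 < 1, i.e. |z + 5| < 1/24. So R = 1/24.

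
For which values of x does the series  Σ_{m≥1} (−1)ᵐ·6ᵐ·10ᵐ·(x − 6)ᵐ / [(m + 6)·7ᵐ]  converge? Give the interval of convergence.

(353/60, 367/60]

Ratio test: |a_{m+1}/a_m| = [(m + 6)/((m+1) + 6)] · 6·10/7 → 60/7 as m → ∞.
Convergence for |x − 6| · 60/7 < 1, i.e. |x − 6| < 7/60. So R = 7/60.
At x = 367/60: convergence follows from the alternating series test (terms decrease monotonically to 0).
When x = 353/60, the terms behave like c/m; limit comparison with the harmonic series gives divergence.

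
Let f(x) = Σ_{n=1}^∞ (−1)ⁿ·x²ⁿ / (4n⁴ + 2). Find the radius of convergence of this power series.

Ratio test: |a_{n+1}/a_n| = (4n⁴ + 2)/(4(n+1)⁴ + 2) → 1 as n → ∞.
Writing y = x², the series in y has radius 1, so |x| < √(1) = 1 and R = 1.

R = 1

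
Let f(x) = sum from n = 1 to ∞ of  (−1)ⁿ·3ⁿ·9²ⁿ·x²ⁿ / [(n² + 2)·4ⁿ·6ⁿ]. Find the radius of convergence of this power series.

R = 2√2/9

By the ratio test, |a_{n+1}/a_n| = [(n² + 2)/((n+1)² + 2)] · 3·81/(4·6) → 81/8.
Successive powers of x differ by 2, so the series converges when |x|² · 81/8 < 1, i.e. |x| < √(8/81). So R = 2√2/9.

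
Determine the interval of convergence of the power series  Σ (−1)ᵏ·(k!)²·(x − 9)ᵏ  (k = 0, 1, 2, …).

By the ratio test, |a_{k+1}/a_k| = (k+1)² → ∞.
Since the ratio → ∞, the series diverges for every x ≠ 9, and R = 0.

{9}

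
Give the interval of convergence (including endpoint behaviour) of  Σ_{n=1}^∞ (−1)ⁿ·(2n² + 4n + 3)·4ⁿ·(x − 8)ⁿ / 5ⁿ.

(27/4, 37/4)

Ratio test: |a_{n+1}/a_n| = [(2(n+1)² + 4(n+1) + 3)/(2n² + 4n + 3)] · 4/5 → 4/5 as n → ∞.
The series converges when 4/5 · |x − 8| < 1, giving R = 5/4.
When x = 37/4, the terms have absolute value of order n², which does not tend to 0, so the series diverges by the divergence test.
When x = 27/4, the terms do not tend to 0, so the series diverges.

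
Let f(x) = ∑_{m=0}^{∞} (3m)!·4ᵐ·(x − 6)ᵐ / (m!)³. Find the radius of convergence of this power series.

R = 1/108

By the ratio test, |a_{m+1}/a_m| = (3m+1)·(3m+2)·(3m+3)/(m+1)³ · 4 → 108.
Hence the series converges for |x − 6| < 1/(108) = 1/108, so the radius of convergence is 1/108.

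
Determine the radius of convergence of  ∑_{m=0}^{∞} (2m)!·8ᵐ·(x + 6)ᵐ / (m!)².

By the ratio test, |a_{m+1}/a_m| = (2m+1)·(2m+2)/(m+1)² · 8 → 32.
Thus R = 1/(32) = 1/32.

R = 1/32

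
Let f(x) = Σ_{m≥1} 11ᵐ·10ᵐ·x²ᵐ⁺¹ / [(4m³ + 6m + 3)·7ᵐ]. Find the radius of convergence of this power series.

Apply the ratio test: |a_{m+1}| / |a_m| = [(4m³ + 6m + 3)/(4(m+1)³ + 6(m+1) + 3)] · 11·10/7, which tends to 110/7 as m → ∞.
Successive powers of x differ by 2, so the series converges when |x|² · 110/7 < 1, i.e. |x| < √(7/110). So R = √770/110.

R = √770/110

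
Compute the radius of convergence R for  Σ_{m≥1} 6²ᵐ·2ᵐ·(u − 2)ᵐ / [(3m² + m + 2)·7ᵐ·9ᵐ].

R = 7/8

By the ratio test, |a_{m+1}/a_m| = [(3m² + m + 2)/(3(m+1)² + (m+1) + 2)] · 36·2/(7·9) → 8/7.
Thus R = 1/(8/7) = 7/8.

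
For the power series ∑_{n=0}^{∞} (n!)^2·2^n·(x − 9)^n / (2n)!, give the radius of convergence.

The ratio of consecutive coefficients is (n+1)²/[(2n+1)·(2n+2)] · 2 → 1/2.
Hence the series converges for |x − 9| < 1/(1/2) = 2, so the radius of convergence is 2.

R = 2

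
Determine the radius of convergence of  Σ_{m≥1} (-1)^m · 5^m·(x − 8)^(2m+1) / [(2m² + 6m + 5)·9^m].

R = 3√5/5

Ratio test: |a_{m+1}/a_m| = [(2m² + 6m + 5)/(2(m+1)² + 6(m+1) + 5)] · 5/9 → 5/9 as m → ∞.
Writing y = (x − 8)², the series in y has radius 9/5, so |x − 8| < √(9/5) and R = 3√5/5.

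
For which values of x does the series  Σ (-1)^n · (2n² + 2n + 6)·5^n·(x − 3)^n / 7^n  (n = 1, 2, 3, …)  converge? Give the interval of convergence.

Apply the ratio test: |a_{n+1}| / |a_n| = [(2(n+1)² + 2(n+1) + 6)/(2n² + 2n + 6)] · 5/7, which tends to 5/7 as n → ∞.
The series converges when 5/7 · |x − 3| < 1, giving R = 7/5.
At x = 22/5: the terms have absolute value of order n², which does not tend to 0, so the series diverges by the divergence test.
Check x = 8/5: the terms have absolute value of order n², which does not tend to 0, so the series diverges by the divergence test.

(8/5, 22/5)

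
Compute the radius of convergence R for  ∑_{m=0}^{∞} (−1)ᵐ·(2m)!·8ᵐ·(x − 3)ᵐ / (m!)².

By the ratio test, |a_{m+1}/a_m| = (2m+1)·(2m+2)/(m+1)² · 8 → 32.
Convergence for |x − 3| · 32 < 1, i.e. |x − 3| < 1/32. So R = 1/32.

R = 1/32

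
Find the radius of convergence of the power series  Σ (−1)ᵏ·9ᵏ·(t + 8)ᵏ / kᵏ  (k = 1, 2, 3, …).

R = ∞

Root test: |a_k|^(1/k) = 9/k → 0.
Since the k-th root of |a_k| tends to 0, the series converges for all real t; R = ∞.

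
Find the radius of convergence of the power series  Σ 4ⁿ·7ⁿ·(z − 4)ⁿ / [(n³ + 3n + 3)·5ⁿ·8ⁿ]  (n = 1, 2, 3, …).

R = 10/7

The ratio of consecutive coefficients is [(n³ + 3n + 3)/((n+1)³ + 3(n+1) + 3)] · 4·7/(5·8) → 7/10.
Hence the series converges for |z − 4| < 1/(7/10) = 10/7, so the radius of convergence is 10/7.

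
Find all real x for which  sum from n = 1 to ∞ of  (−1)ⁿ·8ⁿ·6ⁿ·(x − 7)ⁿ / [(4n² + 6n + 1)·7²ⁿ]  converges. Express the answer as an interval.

[287/48, 385/48]

Ratio test: |a_{n+1}/a_n| = [(4n² + 6n + 1)/(4(n+1)² + 6(n+1) + 1)] · 8·6/49 → 48/49 as n → ∞.
The series converges when 48/49 · |x − 7| < 1, giving R = 49/48.
Endpoint x = 385/48: the terms are on the order of 1/n², so the series converges absolutely by comparison with the p-series (p = 2 > 1).
At x = 287/48: absolute convergence follows by limit comparison with Σ 1/n².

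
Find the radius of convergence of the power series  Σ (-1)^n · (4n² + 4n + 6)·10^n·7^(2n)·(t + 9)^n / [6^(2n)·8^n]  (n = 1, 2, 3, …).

By the ratio test, |a_{n+1}/a_n| = [(4(n+1)² + 4(n+1) + 6)/(4n² + 4n + 6)] · 10·49/(36·8) → 245/144.
Thus R = 1/(245/144) = 144/245.

R = 144/245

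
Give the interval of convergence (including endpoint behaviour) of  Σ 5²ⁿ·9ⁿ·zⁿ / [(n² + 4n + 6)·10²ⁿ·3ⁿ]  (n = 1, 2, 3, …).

[-4/3, 4/3]

Ratio test: |a_{n+1}/a_n| = [(n² + 4n + 6)/((n+1)² + 4(n+1) + 6)] · 25·9/(100·3) → 3/4 as n → ∞.
Convergence for |z| · 3/4 < 1, i.e. |z| < 4/3. So R = 4/3.
When z = 4/3, the terms are on the order of 1/n², so the series converges absolutely by comparison with the p-series (p = 2 > 1).
Check z = -4/3: the terms are on the order of 1/n², so the series converges absolutely by comparison with the p-series (p = 2 > 1).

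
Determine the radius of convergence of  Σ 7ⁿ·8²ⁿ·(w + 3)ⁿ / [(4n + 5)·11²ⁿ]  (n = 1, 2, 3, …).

Apply the ratio test: |a_{n+1}| / |a_n| = [(4n + 5)/(4(n+1) + 5)] · 7·64/121, which tends to 448/121 as n → ∞.
Hence the series converges for |w + 3| < 1/(448/121) = 121/448, so the radius of convergence is 121/448.

R = 121/448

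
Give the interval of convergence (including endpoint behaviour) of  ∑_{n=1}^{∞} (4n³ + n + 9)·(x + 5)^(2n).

Ratio test: |a_{n+1}/a_n| = (4(n+1)³ + (n+1) + 9)/(4n³ + n + 9) → 1 as n → ∞.
Successive powers of (x + 5) differ by 2, so the series converges when |x + 5|² · 1 < 1, i.e. |x + 5| < √(1) = 1. So R = 1.
Endpoint x = -4: the terms do not tend to 0, so the series diverges.
At x = -6: the n-th term does not approach 0; divergence by the term test.

(-6, -4)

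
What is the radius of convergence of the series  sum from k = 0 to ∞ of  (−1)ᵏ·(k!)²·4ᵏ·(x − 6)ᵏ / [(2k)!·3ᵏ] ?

The ratio of consecutive coefficients is (k+1)²/[(2k+1)·(2k+2)] · 4/3 → 1/3.
Thus R = 1/(1/3) = 3.

R = 3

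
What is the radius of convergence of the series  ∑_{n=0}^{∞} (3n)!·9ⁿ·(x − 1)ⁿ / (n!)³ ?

Ratio test: |a_{n+1}/a_n| = (3n+1)·(3n+2)·(3n+3)/(n+1)³ · 9 → 243 as n → ∞.
The series converges when 243 · |x − 1| < 1, giving R = 1/243.

R = 1/243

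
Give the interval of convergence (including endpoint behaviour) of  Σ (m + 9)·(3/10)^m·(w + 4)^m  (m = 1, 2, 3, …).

(-22/3, -2/3)

Apply the ratio test: |a_{m+1}| / |a_m| = [((m+1) + 9)/(m + 9)] · 3/10, which tends to 3/10 as m → ∞.
Hence the series converges for |w + 4| < 1/(3/10) = 10/3, so the radius of convergence is 10/3.
At w = -2/3: the terms have absolute value of order m, which does not tend to 0, so the series diverges by the divergence test.
Check w = -22/3: the terms have absolute value of order m, which does not tend to 0, so the series diverges by the divergence test.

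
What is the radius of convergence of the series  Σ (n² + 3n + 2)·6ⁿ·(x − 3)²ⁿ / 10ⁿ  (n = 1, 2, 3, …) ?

By the ratio test, |a_{n+1}/a_n| = [((n+1)² + 3(n+1) + 2)/(n² + 3n + 2)] · 6/10 → 3/5.
Writing y = (x − 3)², the series in y has radius 5/3, so |x − 3| < √(5/3) and R = √15/3.

R = √15/3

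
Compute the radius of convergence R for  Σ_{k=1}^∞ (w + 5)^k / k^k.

Root test: |a_k|^(1/k) = 1/k → 0.
The limit is 0 for every w, so R = ∞.

R = ∞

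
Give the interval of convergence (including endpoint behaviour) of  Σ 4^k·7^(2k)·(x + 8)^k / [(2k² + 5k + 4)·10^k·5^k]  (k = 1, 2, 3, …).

[-809/98, -759/98]

Ratio test: |a_{k+1}/a_k| = [(2k² + 5k + 4)/(2(k+1)² + 5(k+1) + 4)] · 4·49/(10·5) → 98/25 as k → ∞.
Thus R = 1/(98/25) = 25/98.
Check x = -759/98: the series is dominated by a constant times Σ 1/k², which converges (p = 2 > 1).
At x = -809/98: the series is dominated by a constant times Σ 1/k², which converges (p = 2 > 1).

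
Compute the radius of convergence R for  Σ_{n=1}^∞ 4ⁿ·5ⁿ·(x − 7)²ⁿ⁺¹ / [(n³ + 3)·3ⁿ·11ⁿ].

R = √165/10

Apply the ratio test: |a_{n+1}| / |a_n| = [(n³ + 3)/((n+1)³ + 3)] · 4·5/(3·11), which tends to 20/33 as n → ∞.
Writing y = (x − 7)², the series in y has radius 33/20, so |x − 7| < √(33/20) and R = √165/10.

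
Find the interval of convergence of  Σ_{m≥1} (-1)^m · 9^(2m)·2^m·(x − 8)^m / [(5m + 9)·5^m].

(1291/162, 1301/162]

The ratio of consecutive coefficients is [(5m + 9)/(5(m+1) + 9)] · 81·2/5 → 162/5.
The series converges when 162/5 · |x − 8| < 1, giving R = 5/162.
Check x = 1301/162: the terms alternate in sign and decrease monotonically to 0 in absolute value (size ~ c/m), so the alternating series test gives convergence.
Check x = 1291/162: comparison with the harmonic series Σ 1/m shows the series diverges.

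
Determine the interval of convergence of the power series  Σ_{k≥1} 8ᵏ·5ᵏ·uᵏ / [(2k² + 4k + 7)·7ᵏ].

[-7/40, 7/40]

Apply the ratio test: |a_{k+1}| / |a_k| = [(2k² + 4k + 7)/(2(k+1)² + 4(k+1) + 7)] · 8·5/7, which tends to 40/7 as k → ∞.
The series converges when 40/7 · |u| < 1, giving R = 7/40.
Check u = 7/40: the series is dominated by a constant times Σ 1/k², which converges (p = 2 > 1).
Endpoint u = -7/40: the series is dominated by a constant times Σ 1/k², which converges (p = 2 > 1).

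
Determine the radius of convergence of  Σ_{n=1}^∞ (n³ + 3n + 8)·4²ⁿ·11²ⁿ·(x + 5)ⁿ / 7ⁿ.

R = 7/1936

Ratio test: |a_{n+1}/a_n| = [((n+1)³ + 3(n+1) + 8)/(n³ + 3n + 8)] · 16·121/7 → 1936/7 as n → ∞.
Thus R = 1/(1936/7) = 7/1936.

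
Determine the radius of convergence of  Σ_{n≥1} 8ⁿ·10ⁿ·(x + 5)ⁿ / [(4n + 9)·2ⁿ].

Apply the ratio test: |a_{n+1}| / |a_n| = [(4n + 9)/(4(n+1) + 9)] · 8·10/2, which tends to 40 as n → ∞.
Convergence for |x + 5| · 40 < 1, i.e. |x + 5| < 1/40. So R = 1/40.

R = 1/40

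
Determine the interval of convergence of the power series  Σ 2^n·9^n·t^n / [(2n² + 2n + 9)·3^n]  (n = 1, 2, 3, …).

Apply the ratio test: |a_{n+1}| / |a_n| = [(2n² + 2n + 9)/(2(n+1)² + 2(n+1) + 9)] · 2·9/3, which tends to 6 as n → ∞.
Thus R = 1/(6) = 1/6.
At t = 1/6: the terms are on the order of 1/n², so the series converges absolutely by comparison with the p-series (p = 2 > 1).
At t = -1/6: the terms are on the order of 1/n², so the series converges absolutely by comparison with the p-series (p = 2 > 1).

[-1/6, 1/6]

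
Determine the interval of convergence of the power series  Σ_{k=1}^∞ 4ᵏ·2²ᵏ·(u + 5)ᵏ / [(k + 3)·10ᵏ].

The ratio of consecutive coefficients is [(k + 3)/((k+1) + 3)] · 4·4/10 → 8/5.
Thus R = 1/(8/5) = 5/8.
At u = -35/8: comparison with the harmonic series Σ 1/k shows the series diverges.
Check u = -45/8: convergence follows from the alternating series test (terms decrease monotonically to 0).

[-45/8, -35/8)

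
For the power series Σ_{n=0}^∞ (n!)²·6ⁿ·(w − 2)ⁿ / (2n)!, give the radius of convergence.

By the ratio test, |a_{n+1}/a_n| = (n+1)²/[(2n+1)·(2n+2)] · 6 → 3/2.
Hence the series converges for |w − 2| < 1/(3/2) = 2/3, so the radius of convergence is 2/3.

R = 2/3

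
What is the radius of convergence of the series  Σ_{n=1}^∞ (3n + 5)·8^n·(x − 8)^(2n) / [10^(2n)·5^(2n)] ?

R = 25√2/2

Apply the ratio test: |a_{n+1}| / |a_n| = [(3(n+1) + 5)/(3n + 5)] · 8/(100·25), which tends to 2/625 as n → ∞.
Writing y = (x − 8)², the series in y has radius 625/2, so |x − 8| < √(625/2) and R = 25√2/2.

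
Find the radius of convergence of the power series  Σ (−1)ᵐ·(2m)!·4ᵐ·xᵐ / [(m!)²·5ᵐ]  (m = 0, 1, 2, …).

R = 5/16

Ratio test: |a_{m+1}/a_m| = (2m+1)·(2m+2)/(m+1)² · 4/5 → 16/5 as m → ∞.
Thus R = 1/(16/5) = 5/16.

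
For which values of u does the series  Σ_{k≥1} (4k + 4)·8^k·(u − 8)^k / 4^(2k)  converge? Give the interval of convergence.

Apply the ratio test: |a_{k+1}| / |a_k| = [(4(k+1) + 4)/(4k + 4)] · 8/16, which tends to 1/2 as k → ∞.
The series converges when 1/2 · |u − 8| < 1, giving R = 2.
Check u = 10: the k-th term does not approach 0; divergence by the term test.
Check u = 6: the terms do not tend to 0, so the series diverges.

(6, 10)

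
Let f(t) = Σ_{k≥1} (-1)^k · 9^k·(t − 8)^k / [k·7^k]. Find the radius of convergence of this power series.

R = 7/9

Apply the ratio test: |a_{k+1}| / |a_k| = [k/(k+1)] · 9/7, which tends to 9/7 as k → ∞.
Convergence for |t − 8| · 9/7 < 1, i.e. |t − 8| < 7/9. So R = 7/9.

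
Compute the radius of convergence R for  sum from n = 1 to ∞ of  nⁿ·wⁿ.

R = 0

Root test: |a_n|^(1/n) = n → ∞.
The root grows without bound, so R = 0 (convergence only at w = 0).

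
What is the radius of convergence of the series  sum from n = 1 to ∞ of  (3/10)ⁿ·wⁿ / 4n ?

The ratio of consecutive coefficients is [4n/4(n+1)] · 3/10 → 3/10.
Convergence for |w| · 3/10 < 1, i.e. |w| < 10/3. So R = 10/3.

R = 10/3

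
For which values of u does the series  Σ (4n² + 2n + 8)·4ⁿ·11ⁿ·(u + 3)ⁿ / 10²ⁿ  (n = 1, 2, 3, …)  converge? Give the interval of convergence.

(-58/11, -8/11)

By the ratio test, |a_{n+1}/a_n| = [(4(n+1)² + 2(n+1) + 8)/(4n² + 2n + 8)] · 4·11/100 → 11/25.
Thus R = 1/(11/25) = 25/11.
When u = -8/11, the n-th term does not approach 0; divergence by the term test.
When u = -58/11, the terms have absolute value of order n², which does not tend to 0, so the series diverges by the divergence test.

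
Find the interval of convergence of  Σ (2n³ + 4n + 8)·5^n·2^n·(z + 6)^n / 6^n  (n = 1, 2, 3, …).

(-33/5, -27/5)

By the ratio test, |a_{n+1}/a_n| = [(2(n+1)³ + 4(n+1) + 8)/(2n³ + 4n + 8)] · 5·2/6 → 5/3.
Thus R = 1/(5/3) = 3/5.
At z = -27/5: the n-th term does not approach 0; divergence by the term test.
Endpoint z = -33/5: the terms have absolute value of order n³, which does not tend to 0, so the series diverges by the divergence test.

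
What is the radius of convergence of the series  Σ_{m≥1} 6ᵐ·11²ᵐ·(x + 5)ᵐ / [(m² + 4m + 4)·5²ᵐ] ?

R = 25/726

Ratio test: |a_{m+1}/a_m| = [(m² + 4m + 4)/((m+1)² + 4(m+1) + 4)] · 6·121/25 → 726/25 as m → ∞.
Thus R = 1/(726/25) = 25/726.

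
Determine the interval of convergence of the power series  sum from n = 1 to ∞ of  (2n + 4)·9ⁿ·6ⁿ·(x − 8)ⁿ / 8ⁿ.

(212/27, 220/27)

By the ratio test, |a_{n+1}/a_n| = [(2(n+1) + 4)/(2n + 4)] · 9·6/8 → 27/4.
Convergence for |x − 8| · 27/4 < 1, i.e. |x − 8| < 4/27. So R = 4/27.
Endpoint x = 220/27: the terms do not tend to 0, so the series diverges.
Check x = 212/27: the terms have absolute value of order n, which does not tend to 0, so the series diverges by the divergence test.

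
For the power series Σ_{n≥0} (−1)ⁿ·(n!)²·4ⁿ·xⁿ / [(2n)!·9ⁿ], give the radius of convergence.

By the ratio test, |a_{n+1}/a_n| = (n+1)²/[(2n+1)·(2n+2)] · 4/9 → 1/9.
Thus R = 1/(1/9) = 9.

R = 9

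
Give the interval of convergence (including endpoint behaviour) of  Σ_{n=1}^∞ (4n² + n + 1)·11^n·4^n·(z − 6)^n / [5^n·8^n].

(56/11, 76/11)

Apply the ratio test: |a_{n+1}| / |a_n| = [(4(n+1)² + (n+1) + 1)/(4n² + n + 1)] · 11·4/(5·8), which tends to 11/10 as n → ∞.
Thus R = 1/(11/10) = 10/11.
At z = 76/11: the n-th term does not approach 0; divergence by the term test.
Endpoint z = 56/11: the n-th term does not approach 0; divergence by the term test.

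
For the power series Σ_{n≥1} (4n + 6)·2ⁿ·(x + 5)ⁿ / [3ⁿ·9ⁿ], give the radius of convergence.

Ratio test: |a_{n+1}/a_n| = [(4(n+1) + 6)/(4n + 6)] · 2/(3·9) → 2/27 as n → ∞.
The series converges when 2/27 · |x + 5| < 1, giving R = 27/2.

R = 27/2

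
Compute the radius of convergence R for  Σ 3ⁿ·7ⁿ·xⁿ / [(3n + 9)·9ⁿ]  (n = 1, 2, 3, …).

The ratio of consecutive coefficients is [(3n + 9)/(3(n+1) + 9)] · 3·7/9 → 7/3.
Hence the series converges for |x| < 1/(7/3) = 3/7, so the radius of convergence is 3/7.

R = 3/7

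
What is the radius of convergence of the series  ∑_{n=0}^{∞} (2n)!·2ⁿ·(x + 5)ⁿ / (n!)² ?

R = 1/8

Ratio test: |a_{n+1}/a_n| = (2n+1)·(2n+2)/(n+1)² · 2 → 8 as n → ∞.
The series converges when 8 · |x + 5| < 1, giving R = 1/8.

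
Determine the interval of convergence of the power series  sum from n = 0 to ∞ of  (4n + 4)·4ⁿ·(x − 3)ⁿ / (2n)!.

(−∞, ∞)

Apply the ratio test: |a_{n+1}| / |a_n| = (4(n+1) + 4)/(4n + 4) · 4 · 1/[(2n+1)·(2n+2)], which tends to 0 as n → ∞.
The ratio tends to 0 regardless of x, hence R = ∞.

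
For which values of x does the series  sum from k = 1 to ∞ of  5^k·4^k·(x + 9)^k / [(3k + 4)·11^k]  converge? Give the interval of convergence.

By the ratio test, |a_{k+1}/a_k| = [(3k + 4)/(3(k+1) + 4)] · 5·4/11 → 20/11.
The series converges when 20/11 · |x + 9| < 1, giving R = 11/20.
When x = -169/20, comparison with the harmonic series Σ 1/k shows the series diverges.
Endpoint x = -191/20: an alternating series whose terms decrease to 0 in absolute value, so it converges by the Leibniz criterion.

[-191/20, -169/20)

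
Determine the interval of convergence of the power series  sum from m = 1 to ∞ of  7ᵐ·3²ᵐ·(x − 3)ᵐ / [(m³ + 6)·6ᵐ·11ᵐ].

[41/21, 85/21]

The ratio of consecutive coefficients is [(m³ + 6)/((m+1)³ + 6)] · 7·9/(6·11) → 21/22.
The series converges when 21/22 · |x − 3| < 1, giving R = 22/21.
When x = 85/21, absolute convergence follows by limit comparison with Σ 1/m³.
Check x = 41/21: absolute convergence follows by limit comparison with Σ 1/m³.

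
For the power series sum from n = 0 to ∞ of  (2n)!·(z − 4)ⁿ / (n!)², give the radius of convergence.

R = 1/4

Apply the ratio test: |a_{n+1}| / |a_n| = (2n+1)·(2n+2)/(n+1)², which tends to 4 as n → ∞.
Convergence for |z − 4| · 4 < 1, i.e. |z − 4| < 1/4. So R = 1/4.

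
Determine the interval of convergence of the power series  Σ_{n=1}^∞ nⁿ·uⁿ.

Root test: |a_n|^(1/n) = n → ∞.
Since the n-th root of |a_n| is unbounded, the series converges only at u = 0; R = 0.

{0}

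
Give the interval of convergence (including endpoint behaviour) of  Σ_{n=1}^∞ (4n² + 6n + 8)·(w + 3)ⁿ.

(-4, -2)

Ratio test: |a_{n+1}/a_n| = (4(n+1)² + 6(n+1) + 8)/(4n² + 6n + 8) → 1 as n → ∞.
Convergence for |w + 3| < 1, so R = 1.
At w = -2: the n-th term does not approach 0; divergence by the term test.
At w = -4: the terms have absolute value of order n², which does not tend to 0, so the series diverges by the divergence test.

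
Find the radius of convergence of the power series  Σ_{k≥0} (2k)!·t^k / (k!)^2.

By the ratio test, |a_{k+1}/a_k| = (2k+1)·(2k+2)/(k+1)² → 4.
Thus R = 1/(4) = 1/4.

R = 1/4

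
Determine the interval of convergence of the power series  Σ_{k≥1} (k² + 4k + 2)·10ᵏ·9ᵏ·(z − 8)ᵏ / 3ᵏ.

(239/30, 241/30)

Ratio test: |a_{k+1}/a_k| = [((k+1)² + 4(k+1) + 2)/(k² + 4k + 2)] · 10·9/3 → 30 as k → ∞.
Convergence for |z − 8| · 30 < 1, i.e. |z − 8| < 1/30. So R = 1/30.
Check z = 241/30: the terms have absolute value of order k², which does not tend to 0, so the series diverges by the divergence test.
When z = 239/30, the k-th term does not approach 0; divergence by the term test.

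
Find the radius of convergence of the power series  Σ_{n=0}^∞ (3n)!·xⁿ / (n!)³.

The ratio of consecutive coefficients is (3n+1)·(3n+2)·(3n+3)/(n+1)³ → 27.
The series converges when 27 · |x| < 1, giving R = 1/27.

R = 1/27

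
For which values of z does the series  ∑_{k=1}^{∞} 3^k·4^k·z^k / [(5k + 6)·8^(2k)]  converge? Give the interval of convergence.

[-16/3, 16/3)

By the ratio test, |a_{k+1}/a_k| = [(5k + 6)/(5(k+1) + 6)] · 3·4/64 → 3/16.
Thus R = 1/(3/16) = 16/3.
Check z = 16/3: comparison with the harmonic series Σ 1/k shows the series diverges.
At z = -16/3: an alternating series whose terms decrease to 0 in absolute value, so it converges by the Leibniz criterion.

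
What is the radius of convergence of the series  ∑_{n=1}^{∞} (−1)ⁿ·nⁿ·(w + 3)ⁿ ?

R = 0

Root test: |a_n|^(1/n) = n → ∞.
The root grows without bound, so R = 0 (convergence only at w = -3).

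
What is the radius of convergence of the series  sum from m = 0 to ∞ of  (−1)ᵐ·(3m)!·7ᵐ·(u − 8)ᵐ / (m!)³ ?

The ratio of consecutive coefficients is (3m+1)·(3m+2)·(3m+3)/(m+1)³ · 7 → 189.
Hence the series converges for |u − 8| < 1/(189) = 1/189, so the radius of convergence is 1/189.

R = 1/189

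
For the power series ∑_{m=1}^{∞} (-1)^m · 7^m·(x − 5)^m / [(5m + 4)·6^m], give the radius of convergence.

Ratio test: |a_{m+1}/a_m| = [(5m + 4)/(5(m+1) + 4)] · 7/6 → 7/6 as m → ∞.
Convergence for |x − 5| · 7/6 < 1, i.e. |x − 5| < 6/7. So R = 6/7.

R = 6/7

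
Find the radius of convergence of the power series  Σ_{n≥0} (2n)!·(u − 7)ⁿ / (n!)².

Ratio test: |a_{n+1}/a_n| = (2n+1)·(2n+2)/(n+1)² → 4 as n → ∞.
Convergence for |u − 7| · 4 < 1, i.e. |u − 7| < 1/4. So R = 1/4.

R = 1/4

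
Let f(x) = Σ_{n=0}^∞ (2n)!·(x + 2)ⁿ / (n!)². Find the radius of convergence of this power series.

By the ratio test, |a_{n+1}/a_n| = (2n+1)·(2n+2)/(n+1)² → 4.
Convergence for |x + 2| · 4 < 1, i.e. |x + 2| < 1/4. So R = 1/4.

R = 1/4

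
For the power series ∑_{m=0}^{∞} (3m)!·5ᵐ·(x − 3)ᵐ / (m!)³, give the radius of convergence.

R = 1/135

The ratio of consecutive coefficients is (3m+1)·(3m+2)·(3m+3)/(m+1)³ · 5 → 135.
Convergence for |x − 3| · 135 < 1, i.e. |x − 3| < 1/135. So R = 1/135.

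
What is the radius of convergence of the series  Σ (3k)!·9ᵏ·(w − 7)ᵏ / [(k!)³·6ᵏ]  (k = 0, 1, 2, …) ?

Ratio test: |a_{k+1}/a_k| = (3k+1)·(3k+2)·(3k+3)/(k+1)³ · 9/6 → 81/2 as k → ∞.
Thus R = 1/(81/2) = 2/81.

R = 2/81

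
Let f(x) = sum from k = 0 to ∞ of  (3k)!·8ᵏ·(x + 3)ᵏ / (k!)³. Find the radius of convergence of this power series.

By the ratio test, |a_{k+1}/a_k| = (3k+1)·(3k+2)·(3k+3)/(k+1)³ · 8 → 216.
Thus R = 1/(216) = 1/216.

R = 1/216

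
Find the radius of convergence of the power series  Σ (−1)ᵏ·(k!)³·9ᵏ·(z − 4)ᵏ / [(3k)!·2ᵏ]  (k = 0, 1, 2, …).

R = 6

The ratio of consecutive coefficients is (k+1)³/[(3k+1)·(3k+2)·(3k+3)] · 9/2 → 1/6.
Thus R = 1/(1/6) = 6.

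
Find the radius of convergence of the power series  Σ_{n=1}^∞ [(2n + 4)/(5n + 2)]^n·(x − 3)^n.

R = 5/2

Applying the root test, |a_n|^(1/n) = (2n + 4)/(5n + 2) → 2/5.
Convergence for |x − 3| · 2/5 < 1, i.e. |x − 3| < 5/2. So R = 5/2.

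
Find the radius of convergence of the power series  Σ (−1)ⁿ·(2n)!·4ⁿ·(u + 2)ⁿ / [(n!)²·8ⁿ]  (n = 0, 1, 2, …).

Ratio test: |a_{n+1}/a_n| = (2n+1)·(2n+2)/(n+1)² · 4/8 → 2 as n → ∞.
Convergence for |u + 2| · 2 < 1, i.e. |u + 2| < 1/2. So R = 1/2.

R = 1/2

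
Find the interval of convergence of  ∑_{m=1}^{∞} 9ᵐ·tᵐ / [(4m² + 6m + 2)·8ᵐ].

[-8/9, 8/9]

Apply the ratio test: |a_{m+1}| / |a_m| = [(4m² + 6m + 2)/(4(m+1)² + 6(m+1) + 2)] · 9/8, which tends to 9/8 as m → ∞.
Thus R = 1/(9/8) = 8/9.
Endpoint t = 8/9: the series is dominated by a constant times Σ 1/m², which converges (p = 2 > 1).
Endpoint t = -8/9: absolute convergence follows by limit comparison with Σ 1/m².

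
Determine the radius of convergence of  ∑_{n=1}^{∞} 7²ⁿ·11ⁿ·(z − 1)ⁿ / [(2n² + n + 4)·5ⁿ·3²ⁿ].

Apply the ratio test: |a_{n+1}| / |a_n| = [(2n² + n + 4)/(2(n+1)² + (n+1) + 4)] · 49·11/(5·9), which tends to 539/45 as n → ∞.
Thus R = 1/(539/45) = 45/539.

R = 45/539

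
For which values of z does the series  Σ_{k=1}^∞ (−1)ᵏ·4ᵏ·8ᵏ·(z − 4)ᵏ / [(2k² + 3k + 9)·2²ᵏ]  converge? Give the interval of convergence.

[31/8, 33/8]

Apply the ratio test: |a_{k+1}| / |a_k| = [(2k² + 3k + 9)/(2(k+1)² + 3(k+1) + 9)] · 4·8/4, which tends to 8 as k → ∞.
Thus R = 1/(8) = 1/8.
Check z = 33/8: the series is dominated by a constant times Σ 1/k², which converges (p = 2 > 1).
Check z = 31/8: absolute convergence follows by limit comparison with Σ 1/k².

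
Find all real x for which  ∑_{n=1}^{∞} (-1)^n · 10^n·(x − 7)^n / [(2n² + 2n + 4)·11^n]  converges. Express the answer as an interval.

The ratio of consecutive coefficients is [(2n² + 2n + 4)/(2(n+1)² + 2(n+1) + 4)] · 10/11 → 10/11.
Thus R = 1/(10/11) = 11/10.
At x = 81/10: absolute convergence follows by limit comparison with Σ 1/n².
At x = 59/10: the series is dominated by a constant times Σ 1/n², which converges (p = 2 > 1).

[59/10, 81/10]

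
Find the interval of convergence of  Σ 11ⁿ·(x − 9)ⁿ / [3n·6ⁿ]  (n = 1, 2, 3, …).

[93/11, 105/11)

Apply the ratio test: |a_{n+1}| / |a_n| = [3n/3(n+1)] · 11/6, which tends to 11/6 as n → ∞.
Thus R = 1/(11/6) = 6/11.
When x = 105/11, comparison with the harmonic series Σ 1/n shows the series diverges.
Check x = 93/11: convergence follows from the alternating series test (terms decrease monotonically to 0).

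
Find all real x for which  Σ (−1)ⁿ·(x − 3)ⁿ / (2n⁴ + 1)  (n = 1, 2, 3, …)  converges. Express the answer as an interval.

Ratio test: |a_{n+1}/a_n| = (2n⁴ + 1)/(2(n+1)⁴ + 1) → 1 as n → ∞.
So the series converges when |x − 3| < 1 and diverges when |x − 3| > 1; R = 1.
When x = 4, the terms are on the order of 1/n⁴, so the series converges absolutely by comparison with the p-series (p = 4 > 1).
Check x = 2: absolute convergence follows by limit comparison with Σ 1/n⁴.

[2, 4]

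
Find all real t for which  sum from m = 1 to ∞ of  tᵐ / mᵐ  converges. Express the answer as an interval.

(−∞, ∞)

Root test: |a_m|^(1/m) = 1/m → 0.
Since the m-th root of |a_m| tends to 0, the series converges for all real t; R = ∞.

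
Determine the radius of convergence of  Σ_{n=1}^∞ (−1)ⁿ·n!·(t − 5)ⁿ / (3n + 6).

Ratio test: |a_{n+1}/a_n| = (n+1) · (3n + 6)/(3(n+1) + 6) → ∞ as n → ∞.
The ratio grows without bound, so the series diverges whenever (t − 5) ≠ 0; it converges only at t = 5. R = 0.

R = 0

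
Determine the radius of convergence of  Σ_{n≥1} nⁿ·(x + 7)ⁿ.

R = 0

By the Cauchy root test, |a_n|^(1/n) = n → ∞.
Since the n-th root of |a_n| is unbounded, the series converges only at x = -7; R = 0.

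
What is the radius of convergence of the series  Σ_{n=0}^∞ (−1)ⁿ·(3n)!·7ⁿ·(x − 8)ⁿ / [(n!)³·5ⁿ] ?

By the ratio test, |a_{n+1}/a_n| = (3n+1)·(3n+2)·(3n+3)/(n+1)³ · 7/5 → 189/5.
The series converges when 189/5 · |x − 8| < 1, giving R = 5/189.

R = 5/189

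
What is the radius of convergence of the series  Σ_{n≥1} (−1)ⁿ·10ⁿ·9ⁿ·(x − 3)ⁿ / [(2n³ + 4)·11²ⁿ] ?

Apply the ratio test: |a_{n+1}| / |a_n| = [(2n³ + 4)/(2(n+1)³ + 4)] · 10·9/121, which tends to 90/121 as n → ∞.
Hence the series converges for |x − 3| < 1/(90/121) = 121/90, so the radius of convergence is 121/90.

R = 121/90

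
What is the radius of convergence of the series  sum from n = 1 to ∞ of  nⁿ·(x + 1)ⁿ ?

By the Cauchy root test, |a_n|^(1/n) = n → ∞.
The root grows without bound, so R = 0 (convergence only at x = -1).

R = 0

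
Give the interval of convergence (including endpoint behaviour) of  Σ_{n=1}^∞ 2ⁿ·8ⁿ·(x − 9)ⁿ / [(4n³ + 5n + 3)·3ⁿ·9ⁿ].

[117/16, 171/16]

By the ratio test, |a_{n+1}/a_n| = [(4n³ + 5n + 3)/(4(n+1)³ + 5(n+1) + 3)] · 2·8/(3·9) → 16/27.
The series converges when 16/27 · |x − 9| < 1, giving R = 27/16.
Check x = 171/16: absolute convergence follows by limit comparison with Σ 1/n³.
When x = 117/16, absolute convergence follows by limit comparison with Σ 1/n³.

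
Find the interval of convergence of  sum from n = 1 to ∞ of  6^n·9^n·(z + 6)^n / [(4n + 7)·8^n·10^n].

[-202/27, -122/27)

Ratio test: |a_{n+1}/a_n| = [(4n + 7)/(4(n+1) + 7)] · 6·9/(8·10) → 27/40 as n → ∞.
The series converges when 27/40 · |z + 6| < 1, giving R = 40/27.
At z = -122/27: the terms behave like c/n; limit comparison with the harmonic series gives divergence.
Check z = -202/27: convergence follows from the alternating series test (terms decrease monotonically to 0).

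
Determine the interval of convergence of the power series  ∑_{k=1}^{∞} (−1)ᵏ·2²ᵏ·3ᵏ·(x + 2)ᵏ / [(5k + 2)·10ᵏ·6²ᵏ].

Apply the ratio test: |a_{k+1}| / |a_k| = [(5k + 2)/(5(k+1) + 2)] · 4·3/(10·36), which tends to 1/30 as k → ∞.
The series converges when 1/30 · |x + 2| < 1, giving R = 30.
Check x = 28: an alternating series whose terms decrease to 0 in absolute value, so it converges by the Leibniz criterion.
When x = -32, the terms behave like c/k; limit comparison with the harmonic series gives divergence.

(-32, 28]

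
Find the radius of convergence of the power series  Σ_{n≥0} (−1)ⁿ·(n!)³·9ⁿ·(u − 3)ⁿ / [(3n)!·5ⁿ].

R = 15

Apply the ratio test: |a_{n+1}| / |a_n| = (n+1)³/[(3n+1)·(3n+2)·(3n+3)] · 9/5, which tends to 1/15 as n → ∞.
The series converges when 1/15 · |u − 3| < 1, giving R = 15.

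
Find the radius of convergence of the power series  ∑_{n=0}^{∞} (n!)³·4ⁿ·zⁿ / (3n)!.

Apply the ratio test: |a_{n+1}| / |a_n| = (n+1)³/[(3n+1)·(3n+2)·(3n+3)] · 4, which tends to 4/27 as n → ∞.
Hence the series converges for |z| < 1/(4/27) = 27/4, so the radius of convergence is 27/4.

R = 27/4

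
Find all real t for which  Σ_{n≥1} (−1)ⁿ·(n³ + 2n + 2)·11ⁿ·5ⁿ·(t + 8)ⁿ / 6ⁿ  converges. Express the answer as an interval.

(-446/55, -434/55)

Ratio test: |a_{n+1}/a_n| = [((n+1)³ + 2(n+1) + 2)/(n³ + 2n + 2)] · 11·5/6 → 55/6 as n → ∞.
Thus R = 1/(55/6) = 6/55.
When t = -434/55, the terms have absolute value of order n³, which does not tend to 0, so the series diverges by the divergence test.
Check t = -446/55: the n-th term does not approach 0; divergence by the term test.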